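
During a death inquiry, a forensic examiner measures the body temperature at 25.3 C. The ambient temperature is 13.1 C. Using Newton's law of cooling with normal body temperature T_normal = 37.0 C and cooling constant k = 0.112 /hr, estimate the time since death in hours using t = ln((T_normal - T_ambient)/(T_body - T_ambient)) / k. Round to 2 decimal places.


Using Newton's law of cooling:
t = ln((T_normal - T_ambient) / (T_body - T_ambient)) / k
T_normal - T_ambient = 23.9
T_body - T_ambient = 12.2
Ratio = 1.959016
ln(ratio) = 0.672442
t = 0.672442 / 0.112 = 6.00 hours

6.00


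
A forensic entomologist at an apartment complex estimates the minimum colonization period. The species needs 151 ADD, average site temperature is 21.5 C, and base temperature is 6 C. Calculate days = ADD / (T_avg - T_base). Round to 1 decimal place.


Insect development time:
Effective temperature = avg_temp - T_base = 21.5 - 6 = 15.5 C
Days = ADD / effective_temp = 151 / 15.5 = 9.7 days

9.7


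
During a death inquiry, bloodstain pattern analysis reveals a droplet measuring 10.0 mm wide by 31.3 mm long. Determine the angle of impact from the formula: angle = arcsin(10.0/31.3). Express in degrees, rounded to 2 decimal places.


Blood spatter impact angle calculation:
width / length = 10.0 / 31.3 = 0.319489
angle = arcsin(0.319489)
angle = 18.63 degrees

18.63


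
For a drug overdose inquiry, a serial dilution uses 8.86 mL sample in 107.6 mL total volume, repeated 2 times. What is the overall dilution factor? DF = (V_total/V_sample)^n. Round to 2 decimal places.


Dilution factor calculation:
Single dilution = V_total / V_sample = 107.6 / 8.86 ≈ 12.14447
Number of dilutions = 2
Total DF = (107.6 / 8.86)^2 (full precision, rounded at the end) = 147.49

147.49


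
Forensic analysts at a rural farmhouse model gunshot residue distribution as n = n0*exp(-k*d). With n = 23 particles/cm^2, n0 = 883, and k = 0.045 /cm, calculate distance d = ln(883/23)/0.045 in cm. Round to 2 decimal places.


GSR distance calculation:
n0/n = 883 / 23 = 38.391304
ln(n0/n) = 3.647831
d = 3.647831 / 0.045 = 81.06 cm

81.06


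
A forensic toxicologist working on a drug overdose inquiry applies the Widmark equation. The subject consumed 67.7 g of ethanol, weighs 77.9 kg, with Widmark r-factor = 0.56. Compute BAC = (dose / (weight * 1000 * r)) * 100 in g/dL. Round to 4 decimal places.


Applying the Widmark formula:
BAC = (dose_g / (body_wt * 1000 * r)) * 100
Denominator = 77.9 * 1000 * 0.56 = 43624
BAC = (67.7 / 43624) * 100
BAC = 0.1552 g/dL

0.1552


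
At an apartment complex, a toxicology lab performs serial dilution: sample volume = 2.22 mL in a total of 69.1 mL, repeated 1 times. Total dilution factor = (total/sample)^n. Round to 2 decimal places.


Dilution factor calculation:
Single dilution = V_total / V_sample = 69.1 / 2.22 ≈ 31.126126
Number of dilutions = 1
Total DF = (69.1 / 2.22)^1 (full precision, rounded at the end) = 31.13

31.13


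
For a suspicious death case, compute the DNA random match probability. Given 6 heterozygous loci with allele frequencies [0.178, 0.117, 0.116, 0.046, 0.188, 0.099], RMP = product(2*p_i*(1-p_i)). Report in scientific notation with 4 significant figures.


Computing RMP for 6 loci:
Locus 1: 2 * 0.178 * 0.822 = 0.292632
Locus 2: 2 * 0.117 * 0.883 = 0.206622
Locus 3: 2 * 0.116 * 0.884 = 0.205088
Locus 4: 2 * 0.046 * 0.954 = 0.087768
Locus 5: 2 * 0.188 * 0.812 = 0.305312
Locus 6: 2 * 0.099 * 0.901 = 0.178398
RMP = 5.928e-05

5.928e-05


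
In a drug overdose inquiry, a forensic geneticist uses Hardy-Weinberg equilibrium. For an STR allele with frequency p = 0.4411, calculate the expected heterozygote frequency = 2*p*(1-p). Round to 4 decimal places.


Hardy-Weinberg heterozygote frequency:
q = 1 - p = 1 - 0.4411 = 0.5589
2pq = 2 * 0.4411 * 0.5589 = 0.4931

0.4931


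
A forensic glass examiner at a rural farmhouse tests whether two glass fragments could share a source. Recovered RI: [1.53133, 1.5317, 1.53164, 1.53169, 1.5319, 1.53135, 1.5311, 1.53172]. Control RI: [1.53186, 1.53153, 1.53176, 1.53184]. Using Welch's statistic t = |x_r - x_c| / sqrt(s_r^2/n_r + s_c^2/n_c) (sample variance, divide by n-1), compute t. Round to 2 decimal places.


Welch's t-criterion for glass RI comparison:
Recovered mean = sum / n_r = 12.25243 / 8 = 1.5315538
Control mean = sum / n_c = 6.12699 / 4 = 1.5317475
Recovered sample variance s_r^2 = 7.03411e-08
Control sample variance s_c^2 = 2.28917e-08
Welch SE (unpooled) = sqrt(s_r^2/n_r + s_c^2/n_c) = sqrt(8.79263e-09 + 5.72292e-09) = sqrt(1.45155e-08) = 0.00012048
|mean_r - mean_c| = 0.00019375
t = 0.00019375 / 0.00012048 = 1.61

1.61


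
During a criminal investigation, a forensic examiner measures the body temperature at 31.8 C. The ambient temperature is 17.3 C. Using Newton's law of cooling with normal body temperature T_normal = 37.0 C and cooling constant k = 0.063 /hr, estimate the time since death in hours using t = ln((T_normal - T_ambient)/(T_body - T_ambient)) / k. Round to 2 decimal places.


Using Newton's law of cooling:
t = ln((T_normal - T_ambient) / (T_body - T_ambient)) / k
T_normal - T_ambient = 19.7
T_body - T_ambient = 14.5
Ratio = 1.358621
ln(ratio) = 0.30647
t = 0.30647 / 0.063 = 4.86 hours

4.86


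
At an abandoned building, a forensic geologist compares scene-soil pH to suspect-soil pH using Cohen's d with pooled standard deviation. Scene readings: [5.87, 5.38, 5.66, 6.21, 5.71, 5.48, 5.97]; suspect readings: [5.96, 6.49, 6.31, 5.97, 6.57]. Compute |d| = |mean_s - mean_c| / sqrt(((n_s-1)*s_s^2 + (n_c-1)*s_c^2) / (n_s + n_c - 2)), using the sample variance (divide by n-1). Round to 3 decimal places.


Pooled-variance Cohen's d for soil pH comparison:
Scene mean = 40.28 / 7 = 5.754286
Suspect mean = 31.3 / 5 = 6.26
Scene sample variance s_s^2 = 0.082295
Suspect sample variance s_c^2 = 0.0814
Pooled variance = ((n_s-1)*s_s^2 + (n_c-1)*s_c^2) / (n_s + n_c - 2) = 0.081937
Pooled SD = sqrt(0.081937) = 0.286246
Mean difference = -0.505714
|d| = |-0.505714| / 0.286246 = 1.767

1.767


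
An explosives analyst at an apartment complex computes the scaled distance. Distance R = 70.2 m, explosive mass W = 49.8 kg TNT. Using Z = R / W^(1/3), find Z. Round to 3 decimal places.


Scaled distance calculation:
W^(1/3) = 49.8^(1/3) = 3.679113
Z = R / W^(1/3) = 70.2 / 3.679113
Z = 19.081 m/kg^(1/3)

19.081


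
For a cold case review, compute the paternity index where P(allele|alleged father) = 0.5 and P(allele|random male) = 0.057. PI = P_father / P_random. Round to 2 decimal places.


Paternity Index calculation:
PI = P(allele|father) / P(allele|random)
PI = 0.5 / 0.057
PI = 8.77

8.77


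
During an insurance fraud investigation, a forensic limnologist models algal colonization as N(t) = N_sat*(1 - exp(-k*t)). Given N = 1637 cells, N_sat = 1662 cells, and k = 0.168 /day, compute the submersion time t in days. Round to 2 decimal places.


PMSI from diatom colonization curve:
N / N_sat = 1637 / 1662 = 0.984958
1 - N/N_sat = 0.015042
ln(1 - N/N_sat) = -4.196909
t = -ln(1 - N/N_sat) / k = -(-4.196909) / 0.168 = 24.98 days

24.98


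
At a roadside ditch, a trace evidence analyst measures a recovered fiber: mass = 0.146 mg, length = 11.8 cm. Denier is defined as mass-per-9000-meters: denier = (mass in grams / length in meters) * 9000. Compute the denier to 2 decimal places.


Denier calculation:
Mass in grams = 0.146 mg / 1000 = 0.000146 g
Length in meters = 11.8 cm / 100 = 0.118 m
Linear density = mass / length = 0.000146 / 0.118 = 0.00123729 g/m
Denier = (g/m) * 9000 = 0.00123729 * 9000 = 11.14

11.14


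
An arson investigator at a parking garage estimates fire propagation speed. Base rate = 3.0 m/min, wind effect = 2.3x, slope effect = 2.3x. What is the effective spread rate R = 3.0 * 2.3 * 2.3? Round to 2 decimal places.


Fire spread rate calculation:
R = R0 * wind_factor * slope_factor
= 3.0 * 2.3 * 2.3
= 6.9 * 2.3
= 15.87 m/min

15.87


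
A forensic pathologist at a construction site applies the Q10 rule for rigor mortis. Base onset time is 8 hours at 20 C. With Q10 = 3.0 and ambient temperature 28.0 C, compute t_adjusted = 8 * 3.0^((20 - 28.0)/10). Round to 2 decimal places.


Rigor mortis time adjustment:
Exponent = (T_ref - T_actual) / 10 = (20 - 28.0) / 10 = -0.8
Q10 factor = 3.0^-0.8 = 0.41524
t_adjusted = 8 * 0.41524 = 3.32 hours

3.32


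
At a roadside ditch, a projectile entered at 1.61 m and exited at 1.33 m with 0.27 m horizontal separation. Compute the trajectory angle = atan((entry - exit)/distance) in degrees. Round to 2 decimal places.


Bullet trajectory angle:
Height difference = 1.61 - 1.33 = 0.28 m
angle = atan(0.28 / 0.27)
angle = atan(1.037037)
angle = 46.04 degrees

46.04


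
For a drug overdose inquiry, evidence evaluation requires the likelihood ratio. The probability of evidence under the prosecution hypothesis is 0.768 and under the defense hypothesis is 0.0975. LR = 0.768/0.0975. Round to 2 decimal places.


Likelihood ratio calculation:
LR = P(E|Hp) / P(E|Hd)
LR = 0.768 / 0.0975
LR = 7.88

7.88


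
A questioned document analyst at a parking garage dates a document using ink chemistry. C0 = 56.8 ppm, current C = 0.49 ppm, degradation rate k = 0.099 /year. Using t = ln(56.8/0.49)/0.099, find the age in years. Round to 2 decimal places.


Document age estimation:
C0/C = 56.8 / 0.49 = 115.918367
ln(C0/C) = 4.752886
t = 4.752886 / 0.099 = 48.01 years

48.01


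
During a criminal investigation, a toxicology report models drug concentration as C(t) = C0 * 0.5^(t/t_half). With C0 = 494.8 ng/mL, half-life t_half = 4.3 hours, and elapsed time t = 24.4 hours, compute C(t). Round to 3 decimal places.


Drug concentration decay:
Number of half-lives = t / t_half = 24.4 / 4.3 = 5.674419
Decay factor = 0.5^5.674419 = 0.01958077
C(t) = 494.8 * 0.01958077 = 9.689 ng/mL

9.689


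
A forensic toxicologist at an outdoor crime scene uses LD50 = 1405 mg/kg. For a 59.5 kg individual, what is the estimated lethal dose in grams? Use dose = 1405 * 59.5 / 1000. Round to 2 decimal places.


Lethal dose calculation:
Lethal dose = LD50 * body_weight / 1000
= 1405 * 59.5 / 1000
= 83597.5 / 1000
= 83.60 g

83.60


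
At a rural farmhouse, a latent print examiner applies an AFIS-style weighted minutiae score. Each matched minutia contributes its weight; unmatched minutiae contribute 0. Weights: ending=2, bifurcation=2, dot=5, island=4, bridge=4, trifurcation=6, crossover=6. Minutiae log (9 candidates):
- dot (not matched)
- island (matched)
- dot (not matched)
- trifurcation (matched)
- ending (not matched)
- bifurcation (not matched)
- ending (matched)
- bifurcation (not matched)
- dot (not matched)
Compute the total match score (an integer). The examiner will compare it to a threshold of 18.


Weighted minutiae match score:
  dot: not matched, +0
  island: matched, +4 (running total 4)
  dot: not matched, +0
  trifurcation: matched, +6 (running total 10)
  ending: not matched, +0
  bifurcation: not matched, +0
  ending: matched, +2 (running total 12)
  bifurcation: not matched, +0
  dot: not matched, +0
Total score = 12
Threshold = 18; verdict = inconclusive

12


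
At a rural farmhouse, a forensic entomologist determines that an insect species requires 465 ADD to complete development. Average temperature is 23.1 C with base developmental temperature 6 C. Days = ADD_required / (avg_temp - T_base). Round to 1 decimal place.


Insect development time:
Effective temperature = avg_temp - T_base = 23.1 - 6 = 17.1 C
Days = ADD / effective_temp = 465 / 17.1 = 27.2 days

27.2


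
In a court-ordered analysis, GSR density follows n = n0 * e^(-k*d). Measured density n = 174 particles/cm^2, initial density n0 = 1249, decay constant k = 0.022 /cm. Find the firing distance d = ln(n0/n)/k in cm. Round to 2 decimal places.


GSR distance calculation:
n0/n = 1249 / 174 = 7.178161
ln(n0/n) = 1.971043
d = 1.971043 / 0.022 = 89.59 cm

89.59


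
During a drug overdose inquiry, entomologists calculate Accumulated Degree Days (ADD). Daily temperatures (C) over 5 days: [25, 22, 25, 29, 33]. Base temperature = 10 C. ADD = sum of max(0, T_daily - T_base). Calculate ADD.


Computing ADD day by day:
Day 1: max(0, 25 - 10) = 15
Day 2: max(0, 22 - 10) = 12
Day 3: max(0, 25 - 10) = 15
Day 4: max(0, 29 - 10) = 19
Day 5: max(0, 33 - 10) = 23
Total ADD = 84

84


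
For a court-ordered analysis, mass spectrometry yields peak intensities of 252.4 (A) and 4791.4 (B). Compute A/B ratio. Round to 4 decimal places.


Spectral peak ratio:
Peak A = 252.4 counts
Peak B = 4791.4 counts
Ratio = 252.4 / 4791.4 = 0.0527

0.0527


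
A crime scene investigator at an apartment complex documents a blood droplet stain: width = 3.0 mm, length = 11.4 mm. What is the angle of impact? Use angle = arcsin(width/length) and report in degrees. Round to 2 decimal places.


Blood spatter impact angle calculation:
width / length = 3.0 / 11.4 = 0.263158
angle = arcsin(0.263158)
angle = 15.26 degrees

15.26


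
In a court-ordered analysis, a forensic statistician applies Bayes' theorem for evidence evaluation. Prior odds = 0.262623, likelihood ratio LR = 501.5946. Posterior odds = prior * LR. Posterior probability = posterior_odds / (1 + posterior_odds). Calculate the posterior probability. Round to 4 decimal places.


Bayesian evidence evaluation:
Posterior odds = prior_odds * LR = 0.262623 * 501.5946 = 131.7303
Posterior probability = posterior_odds / (1 + posterior_odds)
= 131.7303 / (1 + 131.7303)
= 131.7303 / 132.7303
= 0.9925

0.9925


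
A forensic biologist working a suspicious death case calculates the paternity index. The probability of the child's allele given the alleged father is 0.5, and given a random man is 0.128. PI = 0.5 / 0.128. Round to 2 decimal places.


Paternity Index calculation:
PI = P(allele|father) / P(allele|random)
PI = 0.5 / 0.128
PI = 3.91

3.91


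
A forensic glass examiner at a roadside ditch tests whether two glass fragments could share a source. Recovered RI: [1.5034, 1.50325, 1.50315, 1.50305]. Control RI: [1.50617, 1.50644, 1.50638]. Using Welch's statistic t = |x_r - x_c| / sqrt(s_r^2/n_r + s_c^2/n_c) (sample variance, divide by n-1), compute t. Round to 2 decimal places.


Welch's t-criterion for glass RI comparison:
Recovered mean = sum / n_r = 6.01285 / 4 = 1.5032125
Control mean = sum / n_c = 4.51899 / 3 = 1.50633
Recovered sample variance s_r^2 = 2.22917e-08
Control sample variance s_c^2 = 2.01e-08
Welch SE (unpooled) = sqrt(s_r^2/n_r + s_c^2/n_c) = sqrt(5.57292e-09 + 6.7e-09) = sqrt(1.22729e-08) = 0.000110783
|mean_r - mean_c| = 0.0031175
t = 0.0031175 / 0.000110783 = 28.14

28.14


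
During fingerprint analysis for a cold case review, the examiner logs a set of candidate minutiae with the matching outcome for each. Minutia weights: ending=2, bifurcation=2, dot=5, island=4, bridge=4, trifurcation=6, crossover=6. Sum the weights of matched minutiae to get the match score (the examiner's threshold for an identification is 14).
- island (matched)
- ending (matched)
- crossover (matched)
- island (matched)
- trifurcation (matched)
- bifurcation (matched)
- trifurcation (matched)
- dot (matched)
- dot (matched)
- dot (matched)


Weighted minutiae match score:
  island: matched, +4 (running total 4)
  ending: matched, +2 (running total 6)
  crossover: matched, +6 (running total 12)
  island: matched, +4 (running total 16)
  trifurcation: matched, +6 (running total 22)
  bifurcation: matched, +2 (running total 24)
  trifurcation: matched, +6 (running total 30)
  dot: matched, +5 (running total 35)
  dot: matched, +5 (running total 40)
  dot: matched, +5 (running total 45)
Total score = 45
Threshold = 14; verdict = identification

45


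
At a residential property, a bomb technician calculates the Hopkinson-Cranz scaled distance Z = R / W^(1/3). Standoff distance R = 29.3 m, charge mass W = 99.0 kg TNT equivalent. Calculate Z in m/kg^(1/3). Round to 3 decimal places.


Scaled distance calculation:
W^(1/3) = 99.0^(1/3) = 4.626065
Z = R / W^(1/3) = 29.3 / 4.626065
Z = 6.334 m/kg^(1/3)

6.334


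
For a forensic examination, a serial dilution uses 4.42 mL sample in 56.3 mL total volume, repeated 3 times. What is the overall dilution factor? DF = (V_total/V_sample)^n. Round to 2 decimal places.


Dilution factor calculation:
Single dilution = V_total / V_sample = 56.3 / 4.42 ≈ 12.737557
Number of dilutions = 3
Total DF = (56.3 / 4.42)^3 (full precision, rounded at the end) = 2066.61

2066.61


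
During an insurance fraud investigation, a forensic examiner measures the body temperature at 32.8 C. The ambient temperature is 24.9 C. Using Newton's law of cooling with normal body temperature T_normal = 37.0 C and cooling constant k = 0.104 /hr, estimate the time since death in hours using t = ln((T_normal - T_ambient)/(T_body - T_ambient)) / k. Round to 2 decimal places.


Using Newton's law of cooling:
t = ln((T_normal - T_ambient) / (T_body - T_ambient)) / k
T_normal - T_ambient = 12.1
T_body - T_ambient = 7.9
Ratio = 1.531646
ln(ratio) = 0.426343
t = 0.426343 / 0.104 = 4.10 hours

4.10


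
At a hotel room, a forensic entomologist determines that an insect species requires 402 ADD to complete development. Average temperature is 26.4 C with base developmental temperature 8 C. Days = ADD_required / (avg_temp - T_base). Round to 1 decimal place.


Insect development time:
Effective temperature = avg_temp - T_base = 26.4 - 8 = 18.4 C
Days = ADD / effective_temp = 402 / 18.4 = 21.8 days

21.8


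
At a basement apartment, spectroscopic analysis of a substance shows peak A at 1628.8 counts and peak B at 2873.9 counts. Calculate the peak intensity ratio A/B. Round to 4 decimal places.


Spectral peak ratio:
Peak A = 1628.8 counts
Peak B = 2873.9 counts
Ratio = 1628.8 / 2873.9 = 0.5668

0.5668


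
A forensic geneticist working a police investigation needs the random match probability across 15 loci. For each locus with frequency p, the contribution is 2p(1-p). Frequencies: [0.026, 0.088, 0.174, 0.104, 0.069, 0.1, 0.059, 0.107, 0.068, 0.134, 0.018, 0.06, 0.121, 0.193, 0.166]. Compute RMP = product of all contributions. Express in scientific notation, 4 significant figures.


Computing RMP for 15 loci:
Locus 1: 2 * 0.026 * 0.974 = 0.050648
Locus 2: 2 * 0.088 * 0.912 = 0.160512
Locus 3: 2 * 0.174 * 0.826 = 0.287448
Locus 4: 2 * 0.104 * 0.896 = 0.186368
Locus 5: 2 * 0.069 * 0.931 = 0.128478
Locus 6: 2 * 0.1 * 0.9 = 0.18
Locus 7: 2 * 0.059 * 0.941 = 0.111038
Locus 8: 2 * 0.107 * 0.893 = 0.191102
Locus 9: 2 * 0.068 * 0.932 = 0.126752
Locus 10: 2 * 0.134 * 0.866 = 0.232088
Locus 11: 2 * 0.018 * 0.982 = 0.035352
Locus 12: 2 * 0.06 * 0.94 = 0.1128
Locus 13: 2 * 0.121 * 0.879 = 0.212718
Locus 14: 2 * 0.193 * 0.807 = 0.311502
Locus 15: 2 * 0.166 * 0.834 = 0.276888
RMP = 4.600e-13

4.600e-13


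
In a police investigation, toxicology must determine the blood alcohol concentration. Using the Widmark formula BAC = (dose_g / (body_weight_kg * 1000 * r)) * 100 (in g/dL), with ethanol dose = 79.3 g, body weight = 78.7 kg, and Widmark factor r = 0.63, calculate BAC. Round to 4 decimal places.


Applying the Widmark formula:
BAC = (dose_g / (body_wt * 1000 * r)) * 100
Denominator = 78.7 * 1000 * 0.63 = 49581
BAC = (79.3 / 49581) * 100
BAC = 0.1599 g/dL

0.1599


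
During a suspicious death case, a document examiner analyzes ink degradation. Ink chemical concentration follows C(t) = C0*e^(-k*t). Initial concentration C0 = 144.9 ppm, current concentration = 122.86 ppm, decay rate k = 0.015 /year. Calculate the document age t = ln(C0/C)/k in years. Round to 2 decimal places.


Document age estimation:
C0/C = 144.9 / 122.86 = 1.179391
ln(C0/C) = 0.164998
t = 0.164998 / 0.015 = 11.00 years

11.00


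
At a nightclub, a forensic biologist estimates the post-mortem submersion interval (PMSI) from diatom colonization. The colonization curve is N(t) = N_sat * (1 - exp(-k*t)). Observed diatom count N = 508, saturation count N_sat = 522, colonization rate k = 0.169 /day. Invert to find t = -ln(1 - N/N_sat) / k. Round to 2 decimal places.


PMSI from diatom colonization curve:
N / N_sat = 508 / 522 = 0.97318
1 - N/N_sat = 0.02682
ln(1 - N/N_sat) = -3.618607
t = -ln(1 - N/N_sat) / k = -(-3.618607) / 0.169 = 21.41 days

21.41


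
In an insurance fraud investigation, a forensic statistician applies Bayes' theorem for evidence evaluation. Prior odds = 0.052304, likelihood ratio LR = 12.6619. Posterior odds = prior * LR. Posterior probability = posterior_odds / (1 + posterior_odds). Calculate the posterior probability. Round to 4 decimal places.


Bayesian evidence evaluation:
Posterior odds = prior_odds * LR = 0.052304 * 12.6619 = 0.662268
Posterior probability = posterior_odds / (1 + posterior_odds)
= 0.662268 / (1 + 0.662268)
= 0.662268 / 1.662268
= 0.3984

0.3984


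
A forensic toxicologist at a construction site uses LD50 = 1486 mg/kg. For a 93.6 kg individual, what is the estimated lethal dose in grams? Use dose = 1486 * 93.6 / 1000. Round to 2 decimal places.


Lethal dose calculation:
Lethal dose = LD50 * body_weight / 1000
= 1486 * 93.6 / 1000
= 139089.6 / 1000
= 139.09 g

139.09


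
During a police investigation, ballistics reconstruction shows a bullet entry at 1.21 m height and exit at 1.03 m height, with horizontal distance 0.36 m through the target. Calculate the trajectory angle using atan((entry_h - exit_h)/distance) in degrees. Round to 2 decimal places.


Bullet trajectory angle:
Height difference = 1.21 - 1.03 = 0.18 m
angle = atan(0.18 / 0.36)
angle = atan(0.5)
angle = 26.57 degrees

26.57


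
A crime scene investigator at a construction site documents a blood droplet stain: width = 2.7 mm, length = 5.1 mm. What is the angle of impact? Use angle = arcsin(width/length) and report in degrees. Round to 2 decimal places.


Blood spatter impact angle calculation:
width / length = 2.7 / 5.1 = 0.529412
angle = arcsin(0.529412)
angle = 31.97 degrees

31.97


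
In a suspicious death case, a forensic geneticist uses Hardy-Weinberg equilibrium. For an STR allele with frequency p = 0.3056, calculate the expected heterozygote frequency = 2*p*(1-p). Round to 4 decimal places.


Hardy-Weinberg heterozygote frequency:
q = 1 - p = 1 - 0.3056 = 0.6944
2pq = 2 * 0.3056 * 0.6944 = 0.4244

0.4244


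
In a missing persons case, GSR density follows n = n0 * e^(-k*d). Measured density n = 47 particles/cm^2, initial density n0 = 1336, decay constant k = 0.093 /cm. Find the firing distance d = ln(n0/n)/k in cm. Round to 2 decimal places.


GSR distance calculation:
n0/n = 1336 / 47 = 28.425532
ln(n0/n) = 3.347288
d = 3.347288 / 0.093 = 35.99 cm

35.99


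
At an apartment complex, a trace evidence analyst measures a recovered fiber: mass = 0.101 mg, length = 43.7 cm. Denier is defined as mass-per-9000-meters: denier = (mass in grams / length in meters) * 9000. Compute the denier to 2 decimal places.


Denier calculation:
Mass in grams = 0.101 mg / 1000 = 0.000101 g
Length in meters = 43.7 cm / 100 = 0.437 m
Linear density = mass / length = 0.000101 / 0.437 = 0.00023112 g/m
Denier = (g/m) * 9000 = 0.00023112 * 9000 = 2.08

2.08


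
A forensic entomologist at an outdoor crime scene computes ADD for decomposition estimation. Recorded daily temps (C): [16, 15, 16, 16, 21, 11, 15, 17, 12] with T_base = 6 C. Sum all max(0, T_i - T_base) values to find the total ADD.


Computing ADD day by day:
Day 1: max(0, 16 - 6) = 10
Day 2: max(0, 15 - 6) = 9
Day 3: max(0, 16 - 6) = 10
Day 4: max(0, 16 - 6) = 10
Day 5: max(0, 21 - 6) = 15
Day 6: max(0, 11 - 6) = 5
Day 7: max(0, 15 - 6) = 9
Day 8: max(0, 17 - 6) = 11
Day 9: max(0, 12 - 6) = 6
Total ADD = 85

85


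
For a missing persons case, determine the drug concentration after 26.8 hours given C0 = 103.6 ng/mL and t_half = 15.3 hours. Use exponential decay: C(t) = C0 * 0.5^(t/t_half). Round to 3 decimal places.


Drug concentration decay:
Number of half-lives = t / t_half = 26.8 / 15.3 = 1.751634
Decay factor = 0.5^1.751634 = 0.29696524
C(t) = 103.6 * 0.29696524 = 30.766 ng/mL

30.766


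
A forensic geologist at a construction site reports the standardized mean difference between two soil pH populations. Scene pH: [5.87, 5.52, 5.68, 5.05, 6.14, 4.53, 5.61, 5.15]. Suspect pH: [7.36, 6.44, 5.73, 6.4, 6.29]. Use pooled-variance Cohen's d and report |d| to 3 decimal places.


Pooled-variance Cohen's d for soil pH comparison:
Scene mean = 43.55 / 8 = 5.44375
Suspect mean = 32.22 / 5 = 6.444
Scene sample variance s_s^2 = 0.261712
Suspect sample variance s_c^2 = 0.34363
Pooled variance = ((n_s-1)*s_s^2 + (n_c-1)*s_c^2) / (n_s + n_c - 2) = 0.291501
Pooled SD = sqrt(0.291501) = 0.539908
Mean difference = -1.00025
|d| = |-1.00025| / 0.539908 = 1.853

1.853


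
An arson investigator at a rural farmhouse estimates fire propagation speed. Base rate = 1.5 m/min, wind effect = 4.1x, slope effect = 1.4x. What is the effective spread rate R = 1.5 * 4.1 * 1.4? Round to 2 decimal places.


Fire spread rate calculation:
R = R0 * wind_factor * slope_factor
= 1.5 * 4.1 * 1.4
= 6.15 * 1.4
= 8.61 m/min

8.61


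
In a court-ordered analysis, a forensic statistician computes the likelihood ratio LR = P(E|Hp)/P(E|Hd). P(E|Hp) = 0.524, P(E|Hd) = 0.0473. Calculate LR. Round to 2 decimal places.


Likelihood ratio calculation:
LR = P(E|Hp) / P(E|Hd)
LR = 0.524 / 0.0473
LR = 11.08

11.08


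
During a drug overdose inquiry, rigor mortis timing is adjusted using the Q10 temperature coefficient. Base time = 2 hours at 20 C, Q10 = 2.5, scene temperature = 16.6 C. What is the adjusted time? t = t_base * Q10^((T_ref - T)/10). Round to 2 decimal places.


Rigor mortis time adjustment:
Exponent = (T_ref - T_actual) / 10 = (20 - 16.6) / 10 = 0.34
Q10 factor = 2.5^0.34 = 1.36552
t_adjusted = 2 * 1.36552 = 2.73 hours

2.73


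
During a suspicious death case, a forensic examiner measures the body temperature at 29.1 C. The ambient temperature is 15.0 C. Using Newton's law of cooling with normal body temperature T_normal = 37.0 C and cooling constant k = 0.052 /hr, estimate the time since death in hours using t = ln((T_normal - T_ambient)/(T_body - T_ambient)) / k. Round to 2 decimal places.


Using Newton's law of cooling:
t = ln((T_normal - T_ambient) / (T_body - T_ambient)) / k
T_normal - T_ambient = 22.0
T_body - T_ambient = 14.1
Ratio = 1.560284
ln(ratio) = 0.444868
t = 0.444868 / 0.052 = 8.56 hours

8.56


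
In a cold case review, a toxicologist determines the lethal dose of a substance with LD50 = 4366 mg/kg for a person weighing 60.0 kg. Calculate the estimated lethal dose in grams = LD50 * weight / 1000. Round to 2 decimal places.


Lethal dose calculation:
Lethal dose = LD50 * body_weight / 1000
= 4366 * 60.0 / 1000
= 261960 / 1000
= 261.96 g

261.96


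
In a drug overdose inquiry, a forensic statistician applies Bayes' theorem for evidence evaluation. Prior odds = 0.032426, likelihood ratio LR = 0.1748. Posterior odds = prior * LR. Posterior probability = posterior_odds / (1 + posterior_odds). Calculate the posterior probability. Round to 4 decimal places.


Bayesian evidence evaluation:
Posterior odds = prior_odds * LR = 0.032426 * 0.1748 = 0.005668065
Posterior probability = posterior_odds / (1 + posterior_odds)
= 0.005668065 / (1 + 0.005668065)
= 0.005668065 / 1.005668065
= 0.0056

0.0056


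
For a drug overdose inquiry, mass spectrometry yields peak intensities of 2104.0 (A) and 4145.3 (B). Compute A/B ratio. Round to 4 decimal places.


Spectral peak ratio:
Peak A = 2104.0 counts
Peak B = 4145.3 counts
Ratio = 2104.0 / 4145.3 = 0.5076

0.5076


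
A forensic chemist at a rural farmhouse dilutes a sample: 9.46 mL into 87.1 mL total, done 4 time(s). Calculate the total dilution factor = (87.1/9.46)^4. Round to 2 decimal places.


Dilution factor calculation:
Single dilution = V_total / V_sample = 87.1 / 9.46 ≈ 9.207188
Number of dilutions = 4
Total DF = (87.1 / 9.46)^4 (full precision, rounded at the end) = 7186.35

7186.35


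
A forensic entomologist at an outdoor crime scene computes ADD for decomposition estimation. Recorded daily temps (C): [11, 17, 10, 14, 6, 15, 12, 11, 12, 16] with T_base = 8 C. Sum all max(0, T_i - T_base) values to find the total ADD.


Computing ADD day by day:
Day 1: max(0, 11 - 8) = 3
Day 2: max(0, 17 - 8) = 9
Day 3: max(0, 10 - 8) = 2
Day 4: max(0, 14 - 8) = 6
Day 5: max(0, 6 - 8) = 0
Day 6: max(0, 15 - 8) = 7
Day 7: max(0, 12 - 8) = 4
Day 8: max(0, 11 - 8) = 3
Day 9: max(0, 12 - 8) = 4
Day 10: max(0, 16 - 8) = 8
Total ADD = 46

46


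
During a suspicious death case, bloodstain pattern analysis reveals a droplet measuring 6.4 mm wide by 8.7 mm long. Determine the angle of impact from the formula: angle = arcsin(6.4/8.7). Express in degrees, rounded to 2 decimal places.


Blood spatter impact angle calculation:
width / length = 6.4 / 8.7 = 0.735632
angle = arcsin(0.735632)
angle = 47.36 degrees

47.36


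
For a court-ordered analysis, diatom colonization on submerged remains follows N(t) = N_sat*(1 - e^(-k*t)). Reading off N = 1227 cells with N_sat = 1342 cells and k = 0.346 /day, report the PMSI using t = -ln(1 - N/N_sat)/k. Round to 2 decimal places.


PMSI from diatom colonization curve:
N / N_sat = 1227 / 1342 = 0.914307
1 - N/N_sat = 0.085693
ln(1 - N/N_sat) = -2.456984
t = -ln(1 - N/N_sat) / k = -(-2.456984) / 0.346 = 7.10 days

7.10


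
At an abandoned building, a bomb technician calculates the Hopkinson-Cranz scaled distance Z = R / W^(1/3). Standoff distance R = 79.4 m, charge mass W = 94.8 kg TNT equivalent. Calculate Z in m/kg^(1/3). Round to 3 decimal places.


Scaled distance calculation:
W^(1/3) = 94.8^(1/3) = 4.559698
Z = R / W^(1/3) = 79.4 / 4.559698
Z = 17.413 m/kg^(1/3)

17.413


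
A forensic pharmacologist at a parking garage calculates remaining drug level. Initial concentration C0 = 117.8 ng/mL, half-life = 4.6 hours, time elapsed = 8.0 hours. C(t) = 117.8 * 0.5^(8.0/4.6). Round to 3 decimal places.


Drug concentration decay:
Number of half-lives = t / t_half = 8.0 / 4.6 = 1.73913
Decay factor = 0.5^1.73913 = 0.29955026
C(t) = 117.8 * 0.29955026 = 35.287 ng/mL

35.287


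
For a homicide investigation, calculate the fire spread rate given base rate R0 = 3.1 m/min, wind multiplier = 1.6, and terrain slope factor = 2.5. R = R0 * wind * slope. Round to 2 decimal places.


Fire spread rate calculation:
R = R0 * wind_factor * slope_factor
= 3.1 * 1.6 * 2.5
= 4.96 * 2.5
= 12.40 m/min

12.40


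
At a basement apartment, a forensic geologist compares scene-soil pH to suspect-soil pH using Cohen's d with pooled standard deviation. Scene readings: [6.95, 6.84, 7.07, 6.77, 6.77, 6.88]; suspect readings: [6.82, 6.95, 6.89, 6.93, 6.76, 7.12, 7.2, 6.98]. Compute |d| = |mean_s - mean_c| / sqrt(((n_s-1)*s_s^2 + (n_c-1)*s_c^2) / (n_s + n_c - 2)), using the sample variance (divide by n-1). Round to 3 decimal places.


Pooled-variance Cohen's d for soil pH comparison:
Scene mean = 41.28 / 6 = 6.88
Suspect mean = 55.65 / 8 = 6.95625
Scene sample variance s_s^2 = 0.01336
Suspect sample variance s_c^2 = 0.021284
Pooled variance = ((n_s-1)*s_s^2 + (n_c-1)*s_c^2) / (n_s + n_c - 2) = 0.017982
Pooled SD = sqrt(0.017982) = 0.134097
Mean difference = -0.07625
|d| = |-0.07625| / 0.134097 = 0.569

0.569


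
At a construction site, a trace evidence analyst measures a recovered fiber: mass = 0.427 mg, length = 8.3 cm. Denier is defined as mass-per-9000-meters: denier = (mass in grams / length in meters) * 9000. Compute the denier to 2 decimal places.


Denier calculation:
Mass in grams = 0.427 mg / 1000 = 0.000427 g
Length in meters = 8.3 cm / 100 = 0.083 m
Linear density = mass / length = 0.000427 / 0.083 = 0.00514458 g/m
Denier = (g/m) * 9000 = 0.00514458 * 9000 = 46.30

46.30


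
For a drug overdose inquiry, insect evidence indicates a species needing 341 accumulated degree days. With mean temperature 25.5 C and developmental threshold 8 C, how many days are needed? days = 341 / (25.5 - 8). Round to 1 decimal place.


Insect development time:
Effective temperature = avg_temp - T_base = 25.5 - 8 = 17.5 C
Days = ADD / effective_temp = 341 / 17.5 = 19.5 days

19.5


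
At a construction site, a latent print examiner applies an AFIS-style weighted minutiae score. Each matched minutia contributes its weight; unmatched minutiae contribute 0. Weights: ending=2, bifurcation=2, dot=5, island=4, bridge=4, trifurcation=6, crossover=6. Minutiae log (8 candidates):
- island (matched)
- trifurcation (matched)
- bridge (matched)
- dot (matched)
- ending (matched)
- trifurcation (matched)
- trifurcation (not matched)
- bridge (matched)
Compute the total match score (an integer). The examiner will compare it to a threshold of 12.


Weighted minutiae match score:
  island: matched, +4 (running total 4)
  trifurcation: matched, +6 (running total 10)
  bridge: matched, +4 (running total 14)
  dot: matched, +5 (running total 19)
  ending: matched, +2 (running total 21)
  trifurcation: matched, +6 (running total 27)
  trifurcation: not matched, +0
  bridge: matched, +4 (running total 31)
Total score = 31
Threshold = 12; verdict = identification

31


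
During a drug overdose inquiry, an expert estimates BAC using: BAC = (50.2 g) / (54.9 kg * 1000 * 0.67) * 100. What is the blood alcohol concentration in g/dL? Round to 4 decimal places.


Applying the Widmark formula:
BAC = (dose_g / (body_wt * 1000 * r)) * 100
Denominator = 54.9 * 1000 * 0.67 = 36783
BAC = (50.2 / 36783) * 100
BAC = 0.1365 g/dL

0.1365


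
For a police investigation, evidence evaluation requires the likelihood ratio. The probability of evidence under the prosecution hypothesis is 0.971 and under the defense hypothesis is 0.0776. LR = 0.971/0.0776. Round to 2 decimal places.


Likelihood ratio calculation:
LR = P(E|Hp) / P(E|Hd)
LR = 0.971 / 0.0776
LR = 12.51

12.51


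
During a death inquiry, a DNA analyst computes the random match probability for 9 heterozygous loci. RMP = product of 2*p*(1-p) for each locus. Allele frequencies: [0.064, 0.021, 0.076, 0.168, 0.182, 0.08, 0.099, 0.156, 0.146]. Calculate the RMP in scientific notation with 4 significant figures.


Computing RMP for 9 loci:
Locus 1: 2 * 0.064 * 0.936 = 0.119808
Locus 2: 2 * 0.021 * 0.979 = 0.041118
Locus 3: 2 * 0.076 * 0.924 = 0.140448
Locus 4: 2 * 0.168 * 0.832 = 0.279552
Locus 5: 2 * 0.182 * 0.818 = 0.297752
Locus 6: 2 * 0.08 * 0.92 = 0.1472
Locus 7: 2 * 0.099 * 0.901 = 0.178398
Locus 8: 2 * 0.156 * 0.844 = 0.263328
Locus 9: 2 * 0.146 * 0.854 = 0.249368
RMP = 9.931e-08

9.931e-08


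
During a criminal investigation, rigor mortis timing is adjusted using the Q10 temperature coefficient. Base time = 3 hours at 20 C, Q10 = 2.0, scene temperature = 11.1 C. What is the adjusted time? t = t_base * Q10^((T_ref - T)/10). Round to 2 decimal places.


Rigor mortis time adjustment:
Exponent = (T_ref - T_actual) / 10 = (20 - 11.1) / 10 = 0.89
Q10 factor = 2.0^0.89 = 1.85318
t_adjusted = 3 * 1.85318 = 5.56 hours

5.56


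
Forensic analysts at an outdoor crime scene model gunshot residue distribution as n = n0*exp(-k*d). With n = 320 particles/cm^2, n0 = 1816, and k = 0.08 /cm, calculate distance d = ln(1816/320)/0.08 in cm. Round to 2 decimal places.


GSR distance calculation:
n0/n = 1816 / 320 = 5.675
ln(n0/n) = 1.736071
d = 1.736071 / 0.08 = 21.70 cm

21.70


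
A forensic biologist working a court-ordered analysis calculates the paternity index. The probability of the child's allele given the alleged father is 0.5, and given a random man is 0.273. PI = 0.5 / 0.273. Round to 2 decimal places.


Paternity Index calculation:
PI = P(allele|father) / P(allele|random)
PI = 0.5 / 0.273
PI = 1.83

1.83


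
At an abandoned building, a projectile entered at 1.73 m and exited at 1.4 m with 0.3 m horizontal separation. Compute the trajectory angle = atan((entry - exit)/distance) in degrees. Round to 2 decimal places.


Bullet trajectory angle:
Height difference = 1.73 - 1.4 = 0.33 m
angle = atan(0.33 / 0.3)
angle = atan(1.1)
angle = 47.73 degrees

47.73


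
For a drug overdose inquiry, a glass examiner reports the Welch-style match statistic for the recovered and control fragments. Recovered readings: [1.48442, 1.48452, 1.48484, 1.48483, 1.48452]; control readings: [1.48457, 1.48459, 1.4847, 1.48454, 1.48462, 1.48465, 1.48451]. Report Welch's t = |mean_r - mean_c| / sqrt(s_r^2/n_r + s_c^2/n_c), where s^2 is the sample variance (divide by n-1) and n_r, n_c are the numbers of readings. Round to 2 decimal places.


Welch's t-criterion for glass RI comparison:
Recovered mean = sum / n_r = 7.42313 / 5 = 1.484626
Control mean = sum / n_c = 10.39218 / 7 = 1.4845971
Recovered sample variance s_r^2 = 3.808e-08
Control sample variance s_c^2 = 4.25714e-09
Welch SE (unpooled) = sqrt(s_r^2/n_r + s_c^2/n_c) = sqrt(7.616e-09 + 6.08163e-10) = sqrt(8.22416e-09) = 9.06872e-05
|mean_r - mean_c| = 2.88571e-05
t = 2.88571e-05 / 9.06872e-05 = 0.32

0.32


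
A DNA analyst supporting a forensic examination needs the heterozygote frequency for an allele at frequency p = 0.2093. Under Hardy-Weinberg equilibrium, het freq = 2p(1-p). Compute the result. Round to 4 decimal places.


Hardy-Weinberg heterozygote frequency:
q = 1 - p = 1 - 0.2093 = 0.7907
2pq = 2 * 0.2093 * 0.7907 = 0.3310

0.3310


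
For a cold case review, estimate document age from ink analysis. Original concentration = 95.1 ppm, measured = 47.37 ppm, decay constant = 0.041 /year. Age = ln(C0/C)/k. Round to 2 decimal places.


Document age estimation:
C0/C = 95.1 / 47.37 = 2.0076
ln(C0/C) = 0.69694
t = 0.69694 / 0.041 = 17.00 years

17.00


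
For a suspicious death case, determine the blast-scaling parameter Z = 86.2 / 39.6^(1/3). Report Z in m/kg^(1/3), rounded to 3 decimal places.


Scaled distance calculation:
W^(1/3) = 39.6^(1/3) = 3.408514
Z = R / W^(1/3) = 86.2 / 3.408514
Z = 25.290 m/kg^(1/3)

25.290


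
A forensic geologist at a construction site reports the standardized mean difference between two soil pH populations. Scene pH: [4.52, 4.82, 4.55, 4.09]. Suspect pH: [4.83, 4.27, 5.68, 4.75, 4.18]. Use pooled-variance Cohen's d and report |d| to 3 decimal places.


Pooled-variance Cohen's d for soil pH comparison:
Scene mean = 17.98 / 4 = 4.495
Suspect mean = 23.71 / 5 = 4.742
Scene sample variance s_s^2 = 0.0911
Suspect sample variance s_c^2 = 0.35657
Pooled variance = ((n_s-1)*s_s^2 + (n_c-1)*s_c^2) / (n_s + n_c - 2) = 0.242797
Pooled SD = sqrt(0.242797) = 0.492744
Mean difference = -0.247
|d| = |-0.247| / 0.492744 = 0.501

0.501


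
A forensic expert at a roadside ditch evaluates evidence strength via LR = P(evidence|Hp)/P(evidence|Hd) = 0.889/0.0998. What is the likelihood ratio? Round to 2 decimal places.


Likelihood ratio calculation:
LR = P(E|Hp) / P(E|Hd)
LR = 0.889 / 0.0998
LR = 8.91

8.91


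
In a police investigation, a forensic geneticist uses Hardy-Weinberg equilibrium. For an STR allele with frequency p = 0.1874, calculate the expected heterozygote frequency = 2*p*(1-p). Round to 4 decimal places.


Hardy-Weinberg heterozygote frequency:
q = 1 - p = 1 - 0.1874 = 0.8126
2pq = 2 * 0.1874 * 0.8126 = 0.3046

0.3046


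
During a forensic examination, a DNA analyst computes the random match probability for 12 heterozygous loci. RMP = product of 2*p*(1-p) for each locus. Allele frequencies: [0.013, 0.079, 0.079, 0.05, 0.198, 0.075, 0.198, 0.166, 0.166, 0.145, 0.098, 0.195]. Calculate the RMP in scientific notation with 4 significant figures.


Computing RMP for 12 loci:
Locus 1: 2 * 0.013 * 0.987 = 0.025662
Locus 2: 2 * 0.079 * 0.921 = 0.145518
Locus 3: 2 * 0.079 * 0.921 = 0.145518
Locus 4: 2 * 0.05 * 0.95 = 0.095
Locus 5: 2 * 0.198 * 0.802 = 0.317592
Locus 6: 2 * 0.075 * 0.925 = 0.13875
Locus 7: 2 * 0.198 * 0.802 = 0.317592
Locus 8: 2 * 0.166 * 0.834 = 0.276888
Locus 9: 2 * 0.166 * 0.834 = 0.276888
Locus 10: 2 * 0.145 * 0.855 = 0.24795
Locus 11: 2 * 0.098 * 0.902 = 0.176792
Locus 12: 2 * 0.195 * 0.805 = 0.31395
RMP = 7.623e-10

7.623e-10


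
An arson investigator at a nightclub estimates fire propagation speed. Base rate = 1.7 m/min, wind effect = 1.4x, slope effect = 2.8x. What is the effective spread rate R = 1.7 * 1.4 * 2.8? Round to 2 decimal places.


Fire spread rate calculation:
R = R0 * wind_factor * slope_factor
= 1.7 * 1.4 * 2.8
= 2.38 * 2.8
= 6.66 m/min

6.66
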